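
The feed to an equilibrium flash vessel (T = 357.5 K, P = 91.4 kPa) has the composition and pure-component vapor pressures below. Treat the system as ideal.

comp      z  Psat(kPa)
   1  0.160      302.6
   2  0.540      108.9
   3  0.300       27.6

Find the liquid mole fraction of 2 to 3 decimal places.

x_2 = 0.502

Raoult's law: Kᵢ = Pᵢˢᵃᵗ/P = Pᵢˢᵃᵗ/91.4.
  K_1 = 302.6/91.4 = 3.31072, K_2 = 108.9/91.4 = 1.19147, K_3 = 27.6/91.4 = 0.30197
Newton–Raphson from ψ = 0.5:
  ψ = 0.500: g = -0.0558, g' = -0.545 → ψ = 0.398
  ψ = 0.398: g = -0.0011, g' = -0.529 → ψ = 0.396
Converged at ψ = 0.396.
Compositions from xᵢ = zᵢ/(1+ψ(Kᵢ−1)), yᵢ = Kᵢxᵢ:
  1: x = 0.084, y = 0.277
  2: x = 0.502, y = 0.598
  3: x = 0.414, y = 0.125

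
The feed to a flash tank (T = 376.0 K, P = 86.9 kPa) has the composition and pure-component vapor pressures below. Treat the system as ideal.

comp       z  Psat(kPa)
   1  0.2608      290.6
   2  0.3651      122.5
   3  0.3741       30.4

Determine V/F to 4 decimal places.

Raoult's law: Kᵢ = Pᵢˢᵃᵗ/P = Pᵢˢᵃᵗ/86.9.
  K_1 = 290.6/86.9 = 3.344074, K_2 = 122.5/86.9 = 1.409666, K_3 = 30.4/86.9 = 0.349827
Rachford–Rice: g(V/F) = Σ zᵢ(Kᵢ−1)/(1+V/F(Kᵢ−1)) = 0.
Check two-phase: ΣzᵢKᵢ = 1.5177 > 1 and Σzᵢ/Kᵢ = 1.4064 > 1, so g(0) = 0.5177 > 0 and g(1) = -0.4064 < 0.
Iterate (Newton) starting at V/F = 0.44:
  V/F = 0.4400: g = 0.08698, g' = -0.7015 → V/F = 0.5640
  V/F = 0.5640: g = 0.00072, g' = -0.7005 → V/F = 0.5650
Converged at V/F = 0.5650.

V/F = 0.5650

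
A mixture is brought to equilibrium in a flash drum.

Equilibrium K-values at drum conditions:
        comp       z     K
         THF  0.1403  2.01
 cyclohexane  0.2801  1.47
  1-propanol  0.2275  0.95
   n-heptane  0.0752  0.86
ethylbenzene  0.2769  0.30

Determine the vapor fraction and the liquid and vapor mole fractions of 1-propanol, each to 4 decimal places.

Material balance + equilibrium reduce to Σ zᵢ(Kᵢ−1)/(1+ψ(Kᵢ−1)) = 0.
Feasibility: ΣzᵢKᵢ = 1.0576, Σzᵢ/Kᵢ = 1.5103 — both > 1, two phases present.
Newton–Raphson from ψ = 0.55:
  ψ = 0.5500: g = -0.14257, g' = -0.4593 → ψ = 0.2396
  ψ = 0.2396: g = -0.02287, g' = -0.3408 → ψ = 0.1725
  ψ = 0.1725: g = -0.00025, g' = -0.3344 → ψ = 0.1717
Converged at ψ = 0.1717.
Compositions from xᵢ = zᵢ/(1+ψ(Kᵢ−1)), yᵢ = Kᵢxᵢ:
  THF: x = 0.1196, y = 0.2403
  cyclohexane: x = 0.2592, y = 0.3810
  1-propanol: x = 0.2295, y = 0.2180
  n-heptane: x = 0.0771, y = 0.0663
  ethylbenzene: x = 0.3147, y = 0.0944

ψ = 0.1717, x_1-propanol = 0.2295, y_1-propanol = 0.2180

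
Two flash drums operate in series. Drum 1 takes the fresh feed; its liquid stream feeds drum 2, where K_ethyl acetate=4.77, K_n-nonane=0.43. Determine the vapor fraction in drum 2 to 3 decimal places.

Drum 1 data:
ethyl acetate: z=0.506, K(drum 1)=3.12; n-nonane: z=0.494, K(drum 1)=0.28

V/F (drum 2) = 0.247

Drum 1:
Rachford–Rice: g(ψ₁) = Σ zᵢ(Kᵢ−1)/(1+ψ₁(Kᵢ−1)) = 0.
Feasibility: ΣzᵢKᵢ = 1.717, Σzᵢ/Kᵢ = 1.926 — both > 1, two phases present.
Binary case is linear: z₁(K₁−1)(1+ψ₁(K₂−1)) + z₂(K₂−1)(1+ψ₁(K₁−1)) = 0
⇒ ψ₁ = [z₁(K₁−1)+z₂(K₂−1)] / [−(K₁−1)(K₂−1)] = 0.7170/1.5264 = 0.470
Drum-1 compositions:
  ethyl acetate: x = 0.254, y = 0.791
  n-nonane: x = 0.746, y = 0.209
Drum-2 feed = drum-1 liquid: z₂ = (0.2535, 0.7465).
Drum 2:
Newton iteration, ψ₂⁰ = 0.58:
  ψ₂ = 0.580: g = -0.3357, g' = -0.896 → ψ₂ = 0.205
  ψ₂ = 0.205: g = 0.0568, g' = -1.456 → ψ₂ = 0.244
  ψ₂ = 0.244: g = 0.0031, g' = -1.303 → ψ₂ = 0.247
Converged at ψ₂ = 0.247.
  ethyl acetate: x = 0.131, y = 0.626
  n-nonane: x = 0.869, y = 0.374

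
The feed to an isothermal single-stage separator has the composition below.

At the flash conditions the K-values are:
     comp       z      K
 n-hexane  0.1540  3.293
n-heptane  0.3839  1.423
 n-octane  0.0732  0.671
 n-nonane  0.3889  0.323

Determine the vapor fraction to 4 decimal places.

ψ = 0.2940

Newton iteration, ψ⁰ = 0.51:
  ψ = 0.5100: g = -0.13472, g' = -0.6458 → ψ = 0.3014
  ψ = 0.3014: g = -0.00466, g' = -0.6283 → ψ = 0.2940
Converged at ψ = 0.2940.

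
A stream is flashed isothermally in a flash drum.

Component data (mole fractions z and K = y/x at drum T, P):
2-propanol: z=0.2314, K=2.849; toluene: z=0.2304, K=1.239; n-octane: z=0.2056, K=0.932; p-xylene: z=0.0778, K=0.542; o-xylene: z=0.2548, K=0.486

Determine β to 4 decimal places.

Let β = V/F and solve Σ zᵢ(Kᵢ−1)/(1+β(Kᵢ−1)) = 0.
g(0) = ΣzᵢKᵢ − 1 = 0.3023 and g(1) = 1 − Σzᵢ/Kᵢ = -0.1556, so a root lies in (0, 1).
Newton iteration, β⁰ = 0.5:
  β = 0.5000: g = 0.03455, g' = -0.3745 → β = 0.5923
  β = 0.5923: g = 0.00071, g' = -0.3612 → β = 0.5942
Converged at β = 0.5942.

β = 0.5942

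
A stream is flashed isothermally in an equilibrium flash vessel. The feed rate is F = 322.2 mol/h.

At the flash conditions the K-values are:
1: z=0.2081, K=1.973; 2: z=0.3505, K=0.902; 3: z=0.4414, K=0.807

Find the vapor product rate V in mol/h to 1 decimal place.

V = 178.1 mol/h

Rachford–Rice: g(β) = Σ zᵢ(Kᵢ−1)/(1+β(Kᵢ−1)) = 0.
Feasibility: ΣzᵢKᵢ = 1.0829, Σzᵢ/Kᵢ = 1.0410 — both > 1, two phases present.
Iterate (Newton) starting at β = 0.5:
  β = 0.5000: g = 0.00581, g' = -0.1130 → β = 0.5514
  β = 0.5514: g = 0.00014, g' = -0.1078 → β = 0.5526
Converged at β = 0.5526.
Then V = β·F = 0.5526·322.2 = 178.1 mol/h and L = F − V = 144.1 mol/h.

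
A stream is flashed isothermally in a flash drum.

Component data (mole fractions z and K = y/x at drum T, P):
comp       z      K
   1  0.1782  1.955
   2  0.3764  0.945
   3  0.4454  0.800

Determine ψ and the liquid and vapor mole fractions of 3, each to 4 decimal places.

ψ = 0.4491, x_3 = 0.4894, y_3 = 0.3915

Material balance + equilibrium reduce to Σ zᵢ(Kᵢ−1)/(1+ψ(Kᵢ−1)) = 0.
Feasibility: ΣzᵢKᵢ = 1.0604, Σzᵢ/Kᵢ = 1.0462 — both > 1, two phases present.
Newton iteration, ψ⁰ = 0.5:
  ψ = 0.5000: g = -0.00508, g' = -0.0976 → ψ = 0.4479
  ψ = 0.4479: g = 0.00012, g' = -0.1024 → ψ = 0.4491
Converged at ψ = 0.4491.
Compositions from xᵢ = zᵢ/(1+ψ(Kᵢ−1)), yᵢ = Kᵢxᵢ:
  1: x = 0.1247, y = 0.2438
  2: x = 0.3859, y = 0.3647
  3: x = 0.4894, y = 0.3915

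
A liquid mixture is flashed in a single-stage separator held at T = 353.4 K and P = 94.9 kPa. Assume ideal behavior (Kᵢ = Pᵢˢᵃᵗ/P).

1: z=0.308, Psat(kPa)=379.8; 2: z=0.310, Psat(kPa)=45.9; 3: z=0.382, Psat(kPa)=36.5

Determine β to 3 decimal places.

β = 0.308

Raoult's law: Kᵢ = Pᵢˢᵃᵗ/P = Pᵢˢᵃᵗ/94.9.
  K_1 = 379.8/94.9 = 4.00211, K_2 = 45.9/94.9 = 0.48367, K_3 = 36.5/94.9 = 0.38462
Material balance + equilibrium reduce to Σ zᵢ(Kᵢ−1)/(1+β(Kᵢ−1)) = 0.
Check two-phase: ΣzᵢKᵢ = 1.530 > 1 and Σzᵢ/Kᵢ = 1.711 > 1, so g(0) = 0.530 > 0 and g(1) = -0.711 < 0.
Newton–Raphson from β = 0.5:
  β = 0.500: g = -0.1856, g' = -0.896 → β = 0.293
  β = 0.293: g = 0.0168, g' = -1.116 → β = 0.308
Converged at β = 0.308.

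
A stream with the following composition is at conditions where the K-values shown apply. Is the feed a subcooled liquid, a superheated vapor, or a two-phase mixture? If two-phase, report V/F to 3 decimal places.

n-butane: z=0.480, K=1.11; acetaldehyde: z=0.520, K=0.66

ΣzᵢKᵢ = 0.876; Σzᵢ/Kᵢ = 1.220.
Since ΣzᵢKᵢ < 1 the mixture is below its bubble point — single liquid phase.

subcooled liquid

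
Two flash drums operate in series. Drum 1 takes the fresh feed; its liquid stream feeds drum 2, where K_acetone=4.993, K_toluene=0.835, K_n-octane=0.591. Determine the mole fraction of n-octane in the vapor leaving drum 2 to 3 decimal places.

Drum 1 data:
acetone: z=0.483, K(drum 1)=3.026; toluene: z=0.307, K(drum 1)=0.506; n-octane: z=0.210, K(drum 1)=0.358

Drum 1:
Newton–Raphson from ψ₁ = 0.5:
  ψ₁ = 0.500: g = 0.0862, g' = -0.809 → ψ₁ = 0.606
  ψ₁ = 0.606: g = 0.0017, g' = -0.784 → ψ₁ = 0.609
Converged at ψ₁ = 0.609.
Drum-1 compositions:
  acetone: x = 0.216, y = 0.654
  toluene: x = 0.439, y = 0.222
  n-octane: x = 0.345, y = 0.123
Drum-2 feed = drum-1 liquid: z₂ = (0.2163, 0.4390, 0.3447).
Drum 2:
Newton iteration, ψ₂⁰ = 0.66:
  ψ₂ = 0.660: g = -0.0369, g' = -0.384 → ψ₂ = 0.564
  ψ₂ = 0.564: g = 0.0024, g' = -0.438 → ψ₂ = 0.570
Converged at ψ₂ = 0.570.
  acetone: x = 0.066, y = 0.330
  toluene: x = 0.485, y = 0.405
  n-octane: x = 0.449, y = 0.266

y_n-octane (drum 2) = 0.266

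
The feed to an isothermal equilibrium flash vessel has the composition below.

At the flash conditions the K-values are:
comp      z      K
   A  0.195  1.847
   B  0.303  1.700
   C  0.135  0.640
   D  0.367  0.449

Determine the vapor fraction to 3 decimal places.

Let ψ = V/F and solve Σ zᵢ(Kᵢ−1)/(1+ψ(Kᵢ−1)) = 0.
Feasibility: ΣzᵢKᵢ = 1.126, Σzᵢ/Kᵢ = 1.312 — both > 1, two phases present.
Newton iteration, ψ⁰ = 0.67:
  ψ = 0.670: g = -0.1349, g' = -0.436 → ψ = 0.361
  ψ = 0.361: g = -0.0124, g' = -0.373 → ψ = 0.328
Converged at ψ = 0.328.

ψ = 0.328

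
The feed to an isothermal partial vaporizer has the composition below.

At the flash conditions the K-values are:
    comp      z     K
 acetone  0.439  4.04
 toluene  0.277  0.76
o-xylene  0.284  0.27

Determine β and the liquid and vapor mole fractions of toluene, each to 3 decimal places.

Let β = V/F and solve Σ zᵢ(Kᵢ−1)/(1+β(Kᵢ−1)) = 0.
Feasibility: ΣzᵢKᵢ = 2.061, Σzᵢ/Kᵢ = 1.525 — both > 1, two phases present.
Newton iteration, β⁰ = 0.38:
  β = 0.380: g = 0.2592, g' = -1.183 → β = 0.599
  β = 0.599: g = 0.0269, g' = -1.010 → β = 0.626
Converged at β = 0.626.
Compositions from xᵢ = zᵢ/(1+β(Kᵢ−1)), yᵢ = Kᵢxᵢ:
  acetone: x = 0.151, y = 0.611
  toluene: x = 0.326, y = 0.248
  o-xylene: x = 0.523, y = 0.141

β = 0.626, x_toluene = 0.326, y_toluene = 0.248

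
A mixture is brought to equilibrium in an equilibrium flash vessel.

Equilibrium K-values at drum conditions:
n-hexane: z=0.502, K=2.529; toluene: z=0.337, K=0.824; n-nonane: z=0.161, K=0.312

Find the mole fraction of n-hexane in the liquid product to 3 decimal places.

x_n-hexane = 0.219

Let ψ = V/F and solve Σ zᵢ(Kᵢ−1)/(1+ψ(Kᵢ−1)) = 0.
Check two-phase: ΣzᵢKᵢ = 1.597 > 1 and Σzᵢ/Kᵢ = 1.124 > 1, so g(0) = 0.597 > 0 and g(1) = -0.124 < 0.
Iterate (Newton) starting at ψ = 0.5:
  ψ = 0.500: g = 0.2011, g' = -0.567 → ψ = 0.855
  ψ = 0.855: g = -0.0061, g' = -0.684 → ψ = 0.846
Converged at ψ = 0.846.
Compositions from xᵢ = zᵢ/(1+ψ(Kᵢ−1)), yᵢ = Kᵢxᵢ:
  n-hexane: x = 0.219, y = 0.554
  toluene: x = 0.396, y = 0.326
  n-nonane: x = 0.385, y = 0.120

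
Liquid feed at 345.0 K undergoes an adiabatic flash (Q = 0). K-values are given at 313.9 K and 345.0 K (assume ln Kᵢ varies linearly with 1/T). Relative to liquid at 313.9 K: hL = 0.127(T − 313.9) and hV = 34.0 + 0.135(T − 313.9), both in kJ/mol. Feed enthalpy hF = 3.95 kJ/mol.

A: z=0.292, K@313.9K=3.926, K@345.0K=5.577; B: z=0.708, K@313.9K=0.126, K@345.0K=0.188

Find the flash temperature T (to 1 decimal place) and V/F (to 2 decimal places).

T = 316.8 K, V/F = 0.11

Adiabatic flash: solve Rachford–Rice at each trial T, then check hF = ψ·hV(T) + (1−ψ)·hL(T).
  T = 313.9 K: K = (3.926, 0.126), RR gives ψ = 0.092, H_out = 3.132 kJ/mol
  T = 345.0 K: K = (5.577, 0.188), RR gives ψ = 0.205, H_out = 10.968 kJ/mol
  T = 329.4 K: K = (4.716, 0.155), RR gives ψ = 0.155, H_out = 7.262 kJ/mol
  T = 321.6 K: K = (4.310, 0.140), RR gives ψ = 0.126, H_out = 5.258 kJ/mol
  T = 317.8 K: K = (4.118, 0.133), RR gives ψ = 0.110, H_out = 4.231 kJ/mol
  T = 315.9 K: K = (4.024, 0.130), RR gives ψ = 0.101, H_out = 3.701 kJ/mol
Linear interpolation between T = 315.9 (H_out = 3.701) and T = 317.8 (H_out = 4.231) on hF = 3.95 gives T ≈ 316.8 K, at which ψ = 0.11.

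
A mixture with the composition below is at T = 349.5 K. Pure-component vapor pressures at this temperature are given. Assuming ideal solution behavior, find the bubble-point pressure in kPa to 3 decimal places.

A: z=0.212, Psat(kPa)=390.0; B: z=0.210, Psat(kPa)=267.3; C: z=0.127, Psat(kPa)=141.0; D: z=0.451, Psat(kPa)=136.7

At the bubble point ψ → 0, so ΣzᵢKᵢ = 1 with Kᵢ = Pᵢˢᵃᵗ/P ⇒ P = ΣzᵢPᵢˢᵃᵗ.
P = 0.212·390.0 + 0.210·267.3 + 0.127·141.0 + 0.451·136.7 = 218.372 kPa

Pbub = 218.372 kPa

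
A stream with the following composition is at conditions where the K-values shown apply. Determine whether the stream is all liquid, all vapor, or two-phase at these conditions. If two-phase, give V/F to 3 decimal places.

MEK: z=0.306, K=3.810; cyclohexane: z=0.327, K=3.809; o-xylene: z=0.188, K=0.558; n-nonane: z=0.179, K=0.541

all vapor

ΣzᵢKᵢ = 2.613; Σzᵢ/Kᵢ = 0.834.
Since Σzᵢ/Kᵢ < 1 the mixture is above its dew point — single vapor phase.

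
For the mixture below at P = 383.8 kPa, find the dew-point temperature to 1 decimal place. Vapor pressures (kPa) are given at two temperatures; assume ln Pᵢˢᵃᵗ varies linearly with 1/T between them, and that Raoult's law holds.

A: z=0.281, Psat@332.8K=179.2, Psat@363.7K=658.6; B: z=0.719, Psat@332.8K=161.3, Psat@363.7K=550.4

T = 353.0 K

Dew-point temperature: Σzᵢ·P/Pᵢˢᵃᵗ(T) = 1. Interpolate ln Pᵢˢᵃᵗ = aᵢ + bᵢ/T.
  T = 332.8 K: ΣzᵢP/Pᵢˢᵃᵗ = 2.3126
  T = 363.7 K: ΣzᵢP/Pᵢˢᵃᵗ = 0.6651
  T = 348.2 K: ΣzᵢP/Pᵢˢᵃᵗ = 1.2087
  T = 355.9 K: ΣzᵢP/Pᵢˢᵃᵗ = 0.8925
  T = 352.0 K: ΣzᵢP/Pᵢˢᵃᵗ = 1.0389
  T = 353.9 K: ΣzᵢP/Pᵢˢᵃᵗ = 0.9644
Interpolating between 352.0 K and 353.9 K gives T ≈ 353.0 K.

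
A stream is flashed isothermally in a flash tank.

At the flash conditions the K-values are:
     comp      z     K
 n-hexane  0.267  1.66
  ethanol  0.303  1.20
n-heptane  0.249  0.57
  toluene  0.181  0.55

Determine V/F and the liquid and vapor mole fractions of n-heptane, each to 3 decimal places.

V/F = 0.236, x_n-heptane = 0.277, y_n-heptane = 0.158

Rachford–Rice: g(V/F) = Σ zᵢ(Kᵢ−1)/(1+V/F(Kᵢ−1)) = 0.
g(0) = ΣzᵢKᵢ − 1 = 0.048 and g(1) = 1 − Σzᵢ/Kᵢ = -0.179, so a root lies in (0, 1).
Newton iteration, V/F⁰ = 0.51:
  V/F = 0.510: g = -0.0560, g' = -0.212 → V/F = 0.246
  V/F = 0.246: g = -0.0020, g' = -0.201 → V/F = 0.236
Converged at V/F = 0.236.
Compositions from xᵢ = zᵢ/(1+V/F(Kᵢ−1)), yᵢ = Kᵢxᵢ:
  n-hexane: x = 0.231, y = 0.383
  ethanol: x = 0.289, y = 0.347
  n-heptane: x = 0.277, y = 0.158
  toluene: x = 0.203, y = 0.111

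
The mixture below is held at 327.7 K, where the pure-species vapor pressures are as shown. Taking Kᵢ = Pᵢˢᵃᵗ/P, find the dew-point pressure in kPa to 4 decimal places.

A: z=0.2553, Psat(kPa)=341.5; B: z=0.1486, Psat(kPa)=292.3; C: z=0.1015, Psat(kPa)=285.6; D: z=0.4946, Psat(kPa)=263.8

At the dew point ψ → 1, so Σzᵢ/Kᵢ = 1 with Kᵢ = Pᵢˢᵃᵗ/P ⇒ 1/P = Σzᵢ/Pᵢˢᵃᵗ.
1/P = 0.2553/341.5 + 0.1486/292.3 + 0.1015/285.6 + 0.4946/263.8 = 0.0034863 ⇒ P = 286.8401 kPa

Pdew = 286.8401 kPa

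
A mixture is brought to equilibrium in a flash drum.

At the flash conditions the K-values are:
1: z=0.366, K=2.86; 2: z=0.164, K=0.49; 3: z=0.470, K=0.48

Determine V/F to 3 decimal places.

Rachford–Rice: g(V/F) = Σ zᵢ(Kᵢ−1)/(1+V/F(Kᵢ−1)) = 0.
Feasibility: ΣzᵢKᵢ = 1.353, Σzᵢ/Kᵢ = 1.442 — both > 1, two phases present.
Newton–Raphson from V/F = 0.68:
  V/F = 0.680: g = -0.2056, g' = -0.651 → V/F = 0.364
  V/F = 0.364: g = 0.0016, g' = -0.708 → V/F = 0.366
Converged at V/F = 0.366.

V/F = 0.366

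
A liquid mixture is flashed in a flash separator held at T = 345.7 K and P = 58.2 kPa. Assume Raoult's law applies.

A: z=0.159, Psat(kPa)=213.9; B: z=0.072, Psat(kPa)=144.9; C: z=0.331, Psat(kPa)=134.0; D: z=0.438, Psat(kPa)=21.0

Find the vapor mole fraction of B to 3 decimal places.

y_B = 0.094

Raoult's law: Kᵢ = Pᵢˢᵃᵗ/P = Pᵢˢᵃᵗ/58.2.
  K_A = 213.9/58.2 = 3.67526, K_B = 144.9/58.2 = 2.48969, K_C = 134.0/58.2 = 2.30241, K_D = 21.0/58.2 = 0.36082
Let β = V/F and solve Σ zᵢ(Kᵢ−1)/(1+β(Kᵢ−1)) = 0.
Feasibility: ΣzᵢKᵢ = 1.684, Σzᵢ/Kᵢ = 1.430 — both > 1, two phases present.
Newton–Raphson from β = 0.45:
  β = 0.450: g = 0.1360, g' = -0.867 → β = 0.607
  β = 0.607: g = 0.0019, g' = -0.862 → β = 0.609
Converged at β = 0.609.
Compositions from xᵢ = zᵢ/(1+β(Kᵢ−1)), yᵢ = Kᵢxᵢ:
  A: x = 0.060, y = 0.222
  B: x = 0.038, y = 0.094
  C: x = 0.185, y = 0.425
  D: x = 0.717, y = 0.259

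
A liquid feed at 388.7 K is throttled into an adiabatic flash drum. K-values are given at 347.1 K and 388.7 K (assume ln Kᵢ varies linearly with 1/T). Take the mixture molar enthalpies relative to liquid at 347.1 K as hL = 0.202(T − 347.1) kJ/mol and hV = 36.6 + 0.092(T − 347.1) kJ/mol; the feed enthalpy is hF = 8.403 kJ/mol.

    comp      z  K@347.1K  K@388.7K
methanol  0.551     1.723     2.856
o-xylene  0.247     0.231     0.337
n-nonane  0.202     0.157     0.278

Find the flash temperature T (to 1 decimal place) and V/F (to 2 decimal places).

Adiabatic flash: solve Rachford–Rice at each trial T, then check hF = ψ·hV(T) + (1−ψ)·hL(T).
  T = 347.1 K: K = (1.723, 0.231, 0.157), RR gives ψ = 0.066, H_out = 2.404 kJ/mol
  T = 388.7 K: K = (2.856, 0.337, 0.278), RR gives ψ = 0.556, H_out = 26.217 kJ/mol
  T = 367.9 K: K = (2.250, 0.282, 0.212), RR gives ψ = 0.376, H_out = 17.088 kJ/mol
  T = 357.5 K: K = (1.977, 0.256, 0.183), RR gives ψ = 0.249, H_out = 10.942 kJ/mol
  T = 352.3 K: K = (1.847, 0.243, 0.170), RR gives ψ = 0.168, H_out = 7.090 kJ/mol
  T = 354.9 K: K = (1.911, 0.250, 0.177), RR gives ψ = 0.211, H_out = 9.101 kJ/mol
  T = 353.6 K: K = (1.879, 0.246, 0.173), RR gives ψ = 0.190, H_out = 8.118 kJ/mol
Linear interpolation between T = 353.6 (H_out = 8.118) and T = 354.9 (H_out = 9.101) on hF = 8.403 gives T ≈ 354.0 K, at which ψ = 0.20.

T = 354.0 K, V/F = 0.20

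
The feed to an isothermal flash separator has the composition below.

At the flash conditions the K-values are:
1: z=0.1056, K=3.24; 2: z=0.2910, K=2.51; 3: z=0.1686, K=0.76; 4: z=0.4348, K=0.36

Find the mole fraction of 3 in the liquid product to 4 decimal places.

Material balance + equilibrium reduce to Σ zᵢ(Kᵢ−1)/(1+V/F(Kᵢ−1)) = 0.
Feasibility: ΣzᵢKᵢ = 1.3572, Σzᵢ/Kᵢ = 1.5781 — both > 1, two phases present.
Newton iteration, V/F⁰ = 0.5:
  V/F = 0.5000: g = -0.09325, g' = -0.7310 → V/F = 0.3724
  V/F = 0.3724: g = 0.00041, g' = -0.7480 → V/F = 0.3730
Converged at V/F = 0.3730.
Compositions from xᵢ = zᵢ/(1+V/F(Kᵢ−1)), yᵢ = Kᵢxᵢ:
  1: x = 0.0575, y = 0.1864
  2: x = 0.1862, y = 0.4673
  3: x = 0.1852, y = 0.1407
  4: x = 0.5711, y = 0.2056

x_3 = 0.1852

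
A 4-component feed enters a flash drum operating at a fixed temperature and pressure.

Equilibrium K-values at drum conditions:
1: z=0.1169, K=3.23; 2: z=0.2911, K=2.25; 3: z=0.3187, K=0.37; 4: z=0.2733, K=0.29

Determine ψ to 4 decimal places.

Rachford–Rice: g(ψ) = Σ zᵢ(Kᵢ−1)/(1+ψ(Kᵢ−1)) = 0.
Check two-phase: ΣzᵢKᵢ = 1.2297 > 1 and Σzᵢ/Kᵢ = 1.9693 > 1, so g(0) = 0.2297 > 0 and g(1) = -0.9693 < 0.
Iterate (Newton) starting at ψ = 0.36:
  ψ = 0.3600: g = -0.12480, g' = -0.8554 → ψ = 0.2141
  ψ = 0.2141: g = 0.00258, g' = -0.9100 → ψ = 0.2169
Converged at ψ = 0.2169.

ψ = 0.2169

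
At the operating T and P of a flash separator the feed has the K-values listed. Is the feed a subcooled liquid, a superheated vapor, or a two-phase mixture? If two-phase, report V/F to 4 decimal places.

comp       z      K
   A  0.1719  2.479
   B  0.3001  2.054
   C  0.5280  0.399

ΣzᵢKᵢ = 1.2532; Σzᵢ/Kᵢ = 1.5388.
Both exceed 1, so a two-phase solution exists.
Rachford–Rice: g(ψ) = Σ zᵢ(Kᵢ−1)/(1+ψ(Kᵢ−1)) = 0.
Newton iteration, ψ⁰ = 0.59:
  ψ = 0.5900: g = -0.16087, g' = -0.6918 → ψ = 0.3575
  ψ = 0.3575: g = -0.00809, g' = -0.6461 → ψ = 0.3449
Converged at ψ = 0.3449.

two-phase, V/F = 0.3449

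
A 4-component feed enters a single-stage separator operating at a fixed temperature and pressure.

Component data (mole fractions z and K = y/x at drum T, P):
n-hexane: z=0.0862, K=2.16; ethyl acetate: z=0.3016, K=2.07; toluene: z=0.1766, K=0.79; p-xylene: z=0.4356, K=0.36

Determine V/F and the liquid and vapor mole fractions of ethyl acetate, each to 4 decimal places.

V/F = 0.1794, x_ethyl acetate = 0.2530, y_ethyl acetate = 0.5237

Material balance + equilibrium reduce to Σ zᵢ(Kᵢ−1)/(1+V/F(Kᵢ−1)) = 0.
g(0) = ΣzᵢKᵢ − 1 = 0.1068 and g(1) = 1 − Σzᵢ/Kᵢ = -0.6192, so a root lies in (0, 1).
Iterate (Newton) starting at V/F = 0.37:
  V/F = 0.3700: g = -0.10434, g' = -0.5495 → V/F = 0.1801
  V/F = 0.1801: g = -0.00036, g' = -0.5585 → V/F = 0.1794
Converged at V/F = 0.1794.
Compositions from xᵢ = zᵢ/(1+V/F(Kᵢ−1)), yᵢ = Kᵢxᵢ:
  n-hexane: x = 0.0713, y = 0.1541
  ethyl acetate: x = 0.2530, y = 0.5237
  toluene: x = 0.1835, y = 0.1450
  p-xylene: x = 0.4921, y = 0.1772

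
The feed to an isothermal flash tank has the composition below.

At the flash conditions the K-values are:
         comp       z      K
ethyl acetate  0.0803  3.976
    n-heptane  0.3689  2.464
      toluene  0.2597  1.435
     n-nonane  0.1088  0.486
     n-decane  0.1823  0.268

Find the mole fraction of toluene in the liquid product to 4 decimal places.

x_toluene = 0.1936

Let ψ = V/F and solve Σ zᵢ(Kᵢ−1)/(1+ψ(Kᵢ−1)) = 0.
Check two-phase: ΣzᵢKᵢ = 1.7026 > 1 and Σzᵢ/Kᵢ = 1.2550 > 1, so g(0) = 0.7026 > 0 and g(1) = -0.2550 < 0.
Iterate (Newton) starting at ψ = 0.35:
  ψ = 0.3500: g = 0.32459, g' = -0.7726 → ψ = 0.7701
  ψ = 0.7701: g = 0.01263, g' = -0.8599 → ψ = 0.7848
  ψ = 0.7848: g = -0.00016, g' = -0.8827 → ψ = 0.7846
Converged at ψ = 0.7846.
Compositions from xᵢ = zᵢ/(1+ψ(Kᵢ−1)), yᵢ = Kᵢxᵢ:
  ethyl acetate: x = 0.0241, y = 0.0957
  n-heptane: x = 0.1717, y = 0.4230
  toluene: x = 0.1936, y = 0.2778
  n-nonane: x = 0.1823, y = 0.0886
  n-decane: x = 0.4283, y = 0.1148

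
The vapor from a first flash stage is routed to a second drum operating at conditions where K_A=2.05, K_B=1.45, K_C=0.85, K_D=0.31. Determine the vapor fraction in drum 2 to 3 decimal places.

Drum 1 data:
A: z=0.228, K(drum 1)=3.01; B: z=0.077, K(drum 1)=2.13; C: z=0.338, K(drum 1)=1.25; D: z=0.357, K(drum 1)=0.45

Drum 1:
Iterate (Newton) starting at ψ₁ = 0.5:
  ψ₁ = 0.500: g = 0.0884, g' = -0.491 → ψ₁ = 0.680
  ψ₁ = 0.680: g = 0.0014, g' = -0.487 → ψ₁ = 0.683
Converged at ψ₁ = 0.683.
Drum-1 compositions:
  A: x = 0.096, y = 0.289
  B: x = 0.043, y = 0.093
  C: x = 0.289, y = 0.361
  D: x = 0.572, y = 0.257
Drum-2 feed = drum-1 vapor: z₂ = (0.2893, 0.0926, 0.3609, 0.2573).
Drum 2:
Let ψ₂ = V/F and solve Σ zᵢ(Kᵢ−1)/(1+ψ₂(Kᵢ−1)) = 0.
Check two-phase: ΣzᵢKᵢ = 1.114 > 1 and Σzᵢ/Kᵢ = 1.459 > 1, so g(0) = 0.114 > 0 and g(1) = -0.459 < 0.
Iterate (Newton) starting at ψ₂ = 0.59:
  ψ₂ = 0.590: g = -0.1383, g' = -0.492 → ψ₂ = 0.309
  ψ₂ = 0.309: g = -0.0163, g' = -0.403 → ψ₂ = 0.268
Converged at ψ₂ = 0.268.
  A: x = 0.226, y = 0.463
  B: x = 0.083, y = 0.120
  C: x = 0.376, y = 0.320
  D: x = 0.316, y = 0.098

V/F (drum 2) = 0.268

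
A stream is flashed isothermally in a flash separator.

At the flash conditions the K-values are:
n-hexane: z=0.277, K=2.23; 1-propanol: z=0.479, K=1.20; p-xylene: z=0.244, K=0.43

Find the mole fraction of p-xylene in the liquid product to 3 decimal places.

x_p-xylene = 0.447

Rachford–Rice: g(ψ) = Σ zᵢ(Kᵢ−1)/(1+ψ(Kᵢ−1)) = 0.
Feasibility: ΣzᵢKᵢ = 1.297, Σzᵢ/Kᵢ = 1.091 — both > 1, two phases present.
Iterate (Newton) starting at ψ = 0.5:
  ψ = 0.500: g = 0.1035, g' = -0.332 → ψ = 0.812
  ψ = 0.812: g = -0.0061, g' = -0.394 → ψ = 0.797
Converged at ψ = 0.797.
Compositions from xᵢ = zᵢ/(1+ψ(Kᵢ−1)), yᵢ = Kᵢxᵢ:
  n-hexane: x = 0.140, y = 0.312
  1-propanol: x = 0.413, y = 0.496
  p-xylene: x = 0.447, y = 0.192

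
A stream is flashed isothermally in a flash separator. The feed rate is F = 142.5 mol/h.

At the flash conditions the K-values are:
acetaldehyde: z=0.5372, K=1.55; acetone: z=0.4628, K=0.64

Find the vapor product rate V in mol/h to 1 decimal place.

V = 92.7 mol/h

Material balance + equilibrium reduce to Σ zᵢ(Kᵢ−1)/(1+β(Kᵢ−1)) = 0.
Feasibility: ΣzᵢKᵢ = 1.1289, Σzᵢ/Kᵢ = 1.0697 — both > 1, two phases present.
Binary case is linear: z₁(K₁−1)(1+β(K₂−1)) + z₂(K₂−1)(1+β(K₁−1)) = 0
⇒ β = [z₁(K₁−1)+z₂(K₂−1)] / [−(K₁−1)(K₂−1)] = 0.12885/0.19800 = 0.6508
Then V = β·F = 0.6508·142.5 = 92.7 mol/h and L = F − V = 49.8 mol/h.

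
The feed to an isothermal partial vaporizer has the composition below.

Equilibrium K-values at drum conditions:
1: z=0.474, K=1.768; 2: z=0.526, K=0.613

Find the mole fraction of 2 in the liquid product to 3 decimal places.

x_2 = 0.665

Binary case is linear: z₁(K₁−1)(1+ψ(K₂−1)) + z₂(K₂−1)(1+ψ(K₁−1)) = 0
⇒ ψ = [z₁(K₁−1)+z₂(K₂−1)] / [−(K₁−1)(K₂−1)] = 0.1605/0.2972 = 0.540
Compositions from xᵢ = zᵢ/(1+ψ(Kᵢ−1)), yᵢ = Kᵢxᵢ:
  1: x = 0.335, y = 0.592
  2: x = 0.665, y = 0.408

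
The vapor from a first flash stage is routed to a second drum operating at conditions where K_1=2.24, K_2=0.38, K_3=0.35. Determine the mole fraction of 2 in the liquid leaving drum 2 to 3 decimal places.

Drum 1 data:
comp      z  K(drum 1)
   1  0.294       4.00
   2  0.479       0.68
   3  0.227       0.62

x_2 (drum 2) = 0.456

Drum 1:
Material balance + equilibrium reduce to Σ zᵢ(Kᵢ−1)/(1+ψ₁(Kᵢ−1)) = 0.
Feasibility: ΣzᵢKᵢ = 1.642, Σzᵢ/Kᵢ = 1.144 — both > 1, two phases present.
Newton iteration, ψ₁⁰ = 0.5:
  ψ₁ = 0.500: g = 0.0638, g' = -0.543 → ψ₁ = 0.618
  ψ₁ = 0.618: g = 0.0054, g' = -0.457 → ψ₁ = 0.629
  ψ₁ = 0.629: g = 0.0000, g' = -0.451 → ψ₁ = 0.630
Converged at ψ₁ = 0.630.
Drum-1 compositions:
  1: x = 0.102, y = 0.407
  2: x = 0.600, y = 0.408
  3: x = 0.298, y = 0.185
Drum-2 feed = drum-1 vapor: z₂ = (0.4071, 0.4079, 0.1850).
Drum 2:
Newton iteration, ψ₂⁰ = 0.5:
  ψ₂ = 0.500: g = -0.2330, g' = -0.739 → ψ₂ = 0.185
  ψ₂ = 0.185: g = -0.0116, g' = -0.715 → ψ₂ = 0.169
Converged at ψ₂ = 0.169.
  1: x = 0.337, y = 0.754
  2: x = 0.456, y = 0.173
  3: x = 0.208, y = 0.073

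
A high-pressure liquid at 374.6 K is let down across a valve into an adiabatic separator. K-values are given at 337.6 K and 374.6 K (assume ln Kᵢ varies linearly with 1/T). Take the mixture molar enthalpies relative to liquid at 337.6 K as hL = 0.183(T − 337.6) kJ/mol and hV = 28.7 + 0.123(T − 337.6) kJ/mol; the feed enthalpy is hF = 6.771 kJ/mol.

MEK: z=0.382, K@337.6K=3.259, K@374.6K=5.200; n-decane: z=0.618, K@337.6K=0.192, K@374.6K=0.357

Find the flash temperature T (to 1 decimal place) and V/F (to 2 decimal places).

Adiabatic flash: solve Rachford–Rice at each trial T, then check hF = ψ·hV(T) + (1−ψ)·hL(T).
  T = 337.6 K: K = (3.259, 0.192), RR gives ψ = 0.199, H_out = 5.717 kJ/mol
  T = 374.6 K: K = (5.200, 0.357), RR gives ψ = 0.447, H_out = 18.606 kJ/mol
  T = 356.1 K: K = (4.167, 0.266), RR gives ψ = 0.325, H_out = 12.362 kJ/mol
  T = 346.9 K: K = (3.700, 0.227), RR gives ψ = 0.265, H_out = 9.170 kJ/mol
  T = 342.2 K: K = (3.473, 0.209), RR gives ψ = 0.233, H_out = 7.464 kJ/mol
  T = 339.9 K: K = (3.365, 0.200), RR gives ψ = 0.216, H_out = 6.601 kJ/mol
  T = 341.0 K: K = (3.416, 0.204), RR gives ψ = 0.224, H_out = 7.016 kJ/mol
  T = 340.4 K: K = (3.388, 0.202), RR gives ψ = 0.220, H_out = 6.791 kJ/mol
Linear interpolation between T = 339.9 (H_out = 6.601) and T = 340.4 (H_out = 6.791) on hF = 6.771 gives T ≈ 340.3 K, at which ψ = 0.22.

T = 340.3 K, V/F = 0.22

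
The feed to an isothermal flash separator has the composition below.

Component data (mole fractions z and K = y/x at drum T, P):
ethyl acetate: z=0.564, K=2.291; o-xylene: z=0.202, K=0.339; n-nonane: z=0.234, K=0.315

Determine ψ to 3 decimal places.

ψ = 0.499

Newton iteration, ψ⁰ = 0.5:
  ψ = 0.500: g = -0.0007, g' = -0.798 → ψ = 0.499
Converged at ψ = 0.499.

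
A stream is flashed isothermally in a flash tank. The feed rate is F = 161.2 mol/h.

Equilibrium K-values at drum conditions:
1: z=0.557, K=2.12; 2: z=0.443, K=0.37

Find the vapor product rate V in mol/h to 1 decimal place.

V = 78.8 mol/h

Let ψ = V/F and solve Σ zᵢ(Kᵢ−1)/(1+ψ(Kᵢ−1)) = 0.
g(0) = ΣzᵢKᵢ − 1 = 0.345 and g(1) = 1 − Σzᵢ/Kᵢ = -0.460, so a root lies in (0, 1).
Binary case is linear: z₁(K₁−1)(1+ψ(K₂−1)) + z₂(K₂−1)(1+ψ(K₁−1)) = 0
⇒ ψ = [z₁(K₁−1)+z₂(K₂−1)] / [−(K₁−1)(K₂−1)] = 0.3448/0.7056 = 0.489
Then V = ψ·F = 0.4886·161.2 = 78.8 mol/h and L = F − V = 82.4 mol/h.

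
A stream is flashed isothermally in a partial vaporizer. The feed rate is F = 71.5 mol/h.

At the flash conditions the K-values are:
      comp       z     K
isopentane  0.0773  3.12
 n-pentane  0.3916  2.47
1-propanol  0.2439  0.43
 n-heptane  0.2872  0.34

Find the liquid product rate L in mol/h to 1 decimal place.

Iterate (Newton) starting at β = 0.52:
  β = 0.5200: g = -0.08198, g' = -0.8005 → β = 0.4176
  β = 0.4176: g = -0.00050, g' = -0.7975 → β = 0.4170
Converged at β = 0.4170.
Then V = β·F = 0.4170·71.5 = 29.8 mol/h and L = F − V = 41.7 mol/h.

L = 41.7 mol/h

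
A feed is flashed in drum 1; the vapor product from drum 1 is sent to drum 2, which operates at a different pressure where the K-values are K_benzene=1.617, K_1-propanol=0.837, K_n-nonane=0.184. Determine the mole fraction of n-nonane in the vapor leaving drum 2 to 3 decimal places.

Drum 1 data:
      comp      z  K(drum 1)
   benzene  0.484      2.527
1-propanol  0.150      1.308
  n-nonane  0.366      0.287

y_n-nonane (drum 2) = 0.061

Drum 1:
Material balance + equilibrium reduce to Σ zᵢ(Kᵢ−1)/(1+ψ₁(Kᵢ−1)) = 0.
g(0) = ΣzᵢKᵢ − 1 = 0.524 and g(1) = 1 − Σzᵢ/Kᵢ = -0.581, so a root lies in (0, 1).
Newton iteration, ψ₁⁰ = 0.37:
  ψ₁ = 0.370: g = 0.1593, g' = -0.816 → ψ₁ = 0.565
  ψ₁ = 0.565: g = -0.0011, g' = -0.858 → ψ₁ = 0.564
Converged at ψ₁ = 0.564.
Drum-1 compositions:
  benzene: x = 0.260, y = 0.657
  1-propanol: x = 0.128, y = 0.167
  n-nonane: x = 0.612, y = 0.176
Drum-2 feed = drum-1 vapor: z₂ = (0.6572, 0.1672, 0.1757).
Drum 2:
Rachford–Rice: g(ψ₂) = Σ zᵢ(Kᵢ−1)/(1+ψ₂(Kᵢ−1)) = 0.
Check two-phase: ΣzᵢKᵢ = 1.235 > 1 and Σzᵢ/Kᵢ = 1.561 > 1, so g(0) = 0.235 > 0 and g(1) = -0.561 < 0.
Iterate (Newton) starting at ψ₂ = 0.5:
  ψ₂ = 0.500: g = 0.0380, g' = -0.485 → ψ₂ = 0.578
  ψ₂ = 0.578: g = -0.0028, g' = -0.561 → ψ₂ = 0.573
Converged at ψ₂ = 0.573.
  benzene: x = 0.485, y = 0.785
  1-propanol: x = 0.184, y = 0.154
  n-nonane: x = 0.330, y = 0.061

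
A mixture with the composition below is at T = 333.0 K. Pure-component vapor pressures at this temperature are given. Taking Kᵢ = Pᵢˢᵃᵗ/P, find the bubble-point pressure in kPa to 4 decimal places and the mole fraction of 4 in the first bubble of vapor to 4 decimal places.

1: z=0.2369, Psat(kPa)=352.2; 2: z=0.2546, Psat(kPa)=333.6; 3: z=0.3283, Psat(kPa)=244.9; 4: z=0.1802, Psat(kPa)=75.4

At the bubble point ψ → 0, so ΣzᵢKᵢ = 1 with Kᵢ = Pᵢˢᵃᵗ/P ⇒ P = ΣzᵢPᵢˢᵃᵗ.
P = 0.2369·352.2 + 0.2546·333.6 + 0.3283·244.9 + 0.1802·75.4 = 262.3585 kPa
yᵢ = zᵢPᵢˢᵃᵗ/P ⇒ y_4 = 0.1802·75.4/262.3585 = 0.0518

Pbub = 262.3585 kPa, y_4 = 0.0518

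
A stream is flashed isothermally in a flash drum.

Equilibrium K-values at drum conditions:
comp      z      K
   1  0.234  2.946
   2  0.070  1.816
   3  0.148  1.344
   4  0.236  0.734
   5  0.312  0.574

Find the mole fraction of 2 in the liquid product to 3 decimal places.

x_2 = 0.044

Newton–Raphson from ψ = 0.5:
  ψ = 0.500: g = 0.0735, g' = -0.378 → ψ = 0.695
  ψ = 0.695: g = 0.0054, g' = -0.330 → ψ = 0.711
Converged at ψ = 0.711.
Compositions from xᵢ = zᵢ/(1+ψ(Kᵢ−1)), yᵢ = Kᵢxᵢ:
  1: x = 0.098, y = 0.289
  2: x = 0.044, y = 0.080
  3: x = 0.119, y = 0.160
  4: x = 0.291, y = 0.214
  5: x = 0.448, y = 0.257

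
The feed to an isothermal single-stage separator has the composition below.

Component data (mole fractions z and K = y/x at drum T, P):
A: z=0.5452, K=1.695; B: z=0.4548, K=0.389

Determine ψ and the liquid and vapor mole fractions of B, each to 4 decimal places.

ψ = 0.2379, x_B = 0.5322, y_B = 0.2070

Let ψ = V/F and solve Σ zᵢ(Kᵢ−1)/(1+ψ(Kᵢ−1)) = 0.
g(0) = ΣzᵢKᵢ − 1 = 0.1010 and g(1) = 1 − Σzᵢ/Kᵢ = -0.4908, so a root lies in (0, 1).
Binary case is linear: z₁(K₁−1)(1+ψ(K₂−1)) + z₂(K₂−1)(1+ψ(K₁−1)) = 0
⇒ ψ = [z₁(K₁−1)+z₂(K₂−1)] / [−(K₁−1)(K₂−1)] = 0.10103/0.42465 = 0.2379
Compositions from xᵢ = zᵢ/(1+ψ(Kᵢ−1)), yᵢ = Kᵢxᵢ:
  A: x = 0.4678, y = 0.7930
  B: x = 0.5322, y = 0.2070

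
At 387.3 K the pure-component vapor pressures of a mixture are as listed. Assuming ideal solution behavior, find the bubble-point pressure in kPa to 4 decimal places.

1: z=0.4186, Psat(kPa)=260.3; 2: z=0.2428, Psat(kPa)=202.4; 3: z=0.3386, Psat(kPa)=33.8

At the bubble point ψ → 0, so ΣzᵢKᵢ = 1 with Kᵢ = Pᵢˢᵃᵗ/P ⇒ P = ΣzᵢPᵢˢᵃᵗ.
P = 0.4186·260.3 + 0.2428·202.4 + 0.3386·33.8 = 169.5490 kPa

Pbub = 169.5490 kPa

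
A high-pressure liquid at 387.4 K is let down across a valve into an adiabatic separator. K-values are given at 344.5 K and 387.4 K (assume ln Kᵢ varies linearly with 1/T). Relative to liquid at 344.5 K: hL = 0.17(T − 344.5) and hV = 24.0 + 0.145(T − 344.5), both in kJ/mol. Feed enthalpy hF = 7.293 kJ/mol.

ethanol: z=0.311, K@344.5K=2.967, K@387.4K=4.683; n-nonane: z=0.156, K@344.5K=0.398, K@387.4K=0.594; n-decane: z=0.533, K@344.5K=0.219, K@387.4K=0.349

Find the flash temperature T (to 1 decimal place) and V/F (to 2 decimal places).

Adiabatic flash: solve Rachford–Rice at each trial T, then check hF = ψ·hV(T) + (1−ψ)·hL(T).
  T = 344.5 K: K = (2.967, 0.398, 0.219), RR gives ψ = 0.069, H_out = 1.668 kJ/mol
  T = 387.4 K: K = (4.683, 0.594, 0.349), RR gives ψ = 0.332, H_out = 14.895 kJ/mol
  T = 365.9 K: K = (3.776, 0.492, 0.280), RR gives ψ = 0.213, H_out = 8.643 kJ/mol
  T = 355.2 K: K = (3.359, 0.444, 0.249), RR gives ψ = 0.147, H_out = 5.309 kJ/mol
  T = 360.5 K: K = (3.563, 0.467, 0.264), RR gives ψ = 0.181, H_out = 6.989 kJ/mol
  T = 363.2 K: K = (3.668, 0.479, 0.272), RR gives ψ = 0.197, H_out = 7.822 kJ/mol
  T = 361.9 K: K = (3.617, 0.474, 0.268), RR gives ψ = 0.189, H_out = 7.423 kJ/mol
Linear interpolation between T = 360.5 (H_out = 6.989) and T = 361.9 (H_out = 7.423) on hF = 7.293 gives T ≈ 361.5 K, at which ψ = 0.19.

T = 361.5 K, V/F = 0.19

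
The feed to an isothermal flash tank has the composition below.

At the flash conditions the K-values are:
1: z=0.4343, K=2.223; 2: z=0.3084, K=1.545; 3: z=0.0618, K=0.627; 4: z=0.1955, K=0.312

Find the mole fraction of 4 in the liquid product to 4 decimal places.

x_4 = 0.4893

Newton–Raphson from ψ = 0.65:
  ψ = 0.6500: g = 0.14628, g' = -0.5694 → ψ = 0.9069
  ψ = 0.9069: g = -0.02821, g' = -0.8611 → ψ = 0.8742
  ψ = 0.8742: g = -0.00111, g' = -0.7952 → ψ = 0.8728
Converged at ψ = 0.8728.
Compositions from xᵢ = zᵢ/(1+ψ(Kᵢ−1)), yᵢ = Kᵢxᵢ:
  1: x = 0.2101, y = 0.4670
  2: x = 0.2090, y = 0.3229
  3: x = 0.0916, y = 0.0575
  4: x = 0.4893, y = 0.1527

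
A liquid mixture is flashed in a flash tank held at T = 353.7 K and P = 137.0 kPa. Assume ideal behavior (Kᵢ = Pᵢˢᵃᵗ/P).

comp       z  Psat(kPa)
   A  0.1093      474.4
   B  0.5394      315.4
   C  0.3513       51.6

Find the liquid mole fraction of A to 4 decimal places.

x_A = 0.0369

Raoult's law: Kᵢ = Pᵢˢᵃᵗ/P = Pᵢˢᵃᵗ/137.0.
  K_A = 474.4/137.0 = 3.462774, K_B = 315.4/137.0 = 2.302190, K_C = 51.6/137.0 = 0.376642
Material balance + equilibrium reduce to Σ zᵢ(Kᵢ−1)/(1+ψ(Kᵢ−1)) = 0.
g(0) = ΣzᵢKᵢ − 1 = 0.7526 and g(1) = 1 − Σzᵢ/Kᵢ = -0.1986, so a root lies in (0, 1).
Newton iteration, ψ⁰ = 0.36:
  ψ = 0.3600: g = 0.33855, g' = -0.8372 → ψ = 0.7644
  ψ = 0.7644: g = 0.02708, g' = -0.8076 → ψ = 0.7979
  ψ = 0.7979: g = -0.00046, g' = -0.8358 → ψ = 0.7974
Converged at ψ = 0.7974.
Compositions from xᵢ = zᵢ/(1+ψ(Kᵢ−1)), yᵢ = Kᵢxᵢ:
  A: x = 0.0369, y = 0.1277
  B: x = 0.2646, y = 0.6092
  C: x = 0.6985, y = 0.2631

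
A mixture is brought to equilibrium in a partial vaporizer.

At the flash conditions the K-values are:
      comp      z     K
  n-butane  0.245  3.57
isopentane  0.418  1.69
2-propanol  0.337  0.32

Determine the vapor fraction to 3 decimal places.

ψ = 0.679

Newton iteration, ψ⁰ = 0.5:
  ψ = 0.500: g = 0.1428, g' = -0.778 → ψ = 0.684
  ψ = 0.684: g = -0.0038, g' = -0.849 → ψ = 0.679
Converged at ψ = 0.679.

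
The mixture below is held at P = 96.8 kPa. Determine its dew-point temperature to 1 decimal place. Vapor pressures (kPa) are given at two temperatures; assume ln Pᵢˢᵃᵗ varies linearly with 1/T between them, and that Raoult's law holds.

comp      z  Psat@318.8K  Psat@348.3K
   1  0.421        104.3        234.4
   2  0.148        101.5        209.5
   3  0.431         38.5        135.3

Dew-point temperature: Σzᵢ·P/Pᵢˢᵃᵗ(T) = 1. Interpolate ln Pᵢˢᵃᵗ = aᵢ + bᵢ/T.
  T = 318.8 K: ΣzᵢP/Pᵢˢᵃᵗ = 1.6155
  T = 348.3 K: ΣzᵢP/Pᵢˢᵃᵗ = 0.5506
  T = 333.6 K: ΣzᵢP/Pᵢˢᵃᵗ = 0.9133
  T = 326.2 K: ΣzᵢP/Pᵢˢᵃᵗ = 1.2047
  T = 329.9 K: ΣzᵢP/Pᵢˢᵃᵗ = 1.0468
  T = 331.8 K: ΣzᵢP/Pᵢˢᵃᵗ = 0.9755
Interpolating between 329.9 K and 331.8 K gives T ≈ 331.1 K.

T = 331.1 K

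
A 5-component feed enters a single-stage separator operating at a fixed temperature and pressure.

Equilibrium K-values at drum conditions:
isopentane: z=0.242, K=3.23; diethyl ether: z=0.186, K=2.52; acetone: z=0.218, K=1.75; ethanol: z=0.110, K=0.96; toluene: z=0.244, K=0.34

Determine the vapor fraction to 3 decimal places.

Newton–Raphson from ψ = 0.42:
  ψ = 0.420: g = 0.3483, g' = -0.756 → ψ = 0.881
  ψ = 0.881: g = 0.0120, g' = -0.867 → ψ = 0.895
Converged at ψ = 0.895.

ψ = 0.895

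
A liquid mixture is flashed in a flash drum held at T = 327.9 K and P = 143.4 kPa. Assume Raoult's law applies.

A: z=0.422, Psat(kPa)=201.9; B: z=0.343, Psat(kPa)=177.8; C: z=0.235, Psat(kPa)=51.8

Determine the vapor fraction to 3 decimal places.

ψ = 0.485

Raoult's law: Kᵢ = Pᵢˢᵃᵗ/P = Pᵢˢᵃᵗ/143.4.
  K_A = 201.9/143.4 = 1.40795, K_B = 177.8/143.4 = 1.23989, K_C = 51.8/143.4 = 0.36123
Let ψ = V/F and solve Σ zᵢ(Kᵢ−1)/(1+ψ(Kᵢ−1)) = 0.
Check two-phase: ΣzᵢKᵢ = 1.104 > 1 and Σzᵢ/Kᵢ = 1.227 > 1, so g(0) = 0.104 > 0 and g(1) = -0.227 < 0.
Newton iteration, ψ⁰ = 0.49:
  ψ = 0.490: g = -0.0014, g' = -0.268 → ψ = 0.485
Converged at ψ = 0.485.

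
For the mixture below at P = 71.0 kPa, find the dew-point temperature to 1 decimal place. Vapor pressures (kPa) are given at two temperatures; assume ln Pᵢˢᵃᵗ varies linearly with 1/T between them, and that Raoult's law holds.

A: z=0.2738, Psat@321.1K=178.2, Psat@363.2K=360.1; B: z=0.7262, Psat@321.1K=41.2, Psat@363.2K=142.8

Dew-point temperature: Σzᵢ·P/Pᵢˢᵃᵗ(T) = 1. Interpolate ln Pᵢˢᵃᵗ = aᵢ + bᵢ/T.
  T = 321.1 K: ΣzᵢP/Pᵢˢᵃᵗ = 1.3606
  T = 363.2 K: ΣzᵢP/Pᵢˢᵃᵗ = 0.4151
  T = 342.1 K: ΣzᵢP/Pᵢˢᵃᵗ = 0.7231
  T = 331.6 K: ΣzᵢP/Pᵢˢᵃᵗ = 0.9812
  T = 326.4 K: ΣzᵢP/Pᵢˢᵃᵗ = 1.1503
  T = 329.0 K: ΣzᵢP/Pᵢˢᵃᵗ = 1.0617
Interpolating between 329.0 K and 331.6 K gives T ≈ 331.0 K.

T = 331.0 K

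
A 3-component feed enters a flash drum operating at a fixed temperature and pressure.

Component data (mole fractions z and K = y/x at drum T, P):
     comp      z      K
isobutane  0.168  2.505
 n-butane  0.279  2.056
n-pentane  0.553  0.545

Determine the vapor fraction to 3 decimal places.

ψ = 0.525

Rachford–Rice: g(ψ) = Σ zᵢ(Kᵢ−1)/(1+ψ(Kᵢ−1)) = 0.
g(0) = ΣzᵢKᵢ − 1 = 0.296 and g(1) = 1 − Σzᵢ/Kᵢ = -0.217, so a root lies in (0, 1).
Newton–Raphson from ψ = 0.56:
  ψ = 0.560: g = -0.0153, g' = -0.441 → ψ = 0.525
Converged at ψ = 0.525.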